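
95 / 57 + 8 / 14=47 / 21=2.24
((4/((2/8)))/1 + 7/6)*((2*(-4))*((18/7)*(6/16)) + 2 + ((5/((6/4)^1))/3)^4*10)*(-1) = -22534340/137781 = -163.55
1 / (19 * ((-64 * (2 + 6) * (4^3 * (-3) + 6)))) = 0.00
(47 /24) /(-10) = -0.20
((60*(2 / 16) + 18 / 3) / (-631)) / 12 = -9 / 5048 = -0.00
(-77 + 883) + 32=838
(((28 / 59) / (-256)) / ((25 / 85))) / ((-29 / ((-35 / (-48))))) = 833 / 5256192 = 0.00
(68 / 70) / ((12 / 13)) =221 / 210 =1.05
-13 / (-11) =13 / 11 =1.18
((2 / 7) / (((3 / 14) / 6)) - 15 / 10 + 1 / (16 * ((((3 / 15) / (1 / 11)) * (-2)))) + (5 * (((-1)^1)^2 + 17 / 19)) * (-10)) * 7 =-4131561 / 6688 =-617.76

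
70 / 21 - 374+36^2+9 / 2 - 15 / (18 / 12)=5519 / 6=919.83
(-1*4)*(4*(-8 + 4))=64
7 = 7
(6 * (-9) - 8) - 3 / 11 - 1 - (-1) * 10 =-586 / 11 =-53.27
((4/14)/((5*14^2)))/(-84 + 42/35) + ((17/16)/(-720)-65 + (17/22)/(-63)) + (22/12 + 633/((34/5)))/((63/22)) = -1624695865553/50984398080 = -31.87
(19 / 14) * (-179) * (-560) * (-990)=-134679600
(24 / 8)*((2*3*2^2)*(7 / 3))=168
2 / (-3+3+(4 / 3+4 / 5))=15 / 16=0.94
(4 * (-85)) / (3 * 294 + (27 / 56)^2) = -1066240 / 2766681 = -0.39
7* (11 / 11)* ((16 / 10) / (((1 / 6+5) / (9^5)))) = 19840464 / 155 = 128002.99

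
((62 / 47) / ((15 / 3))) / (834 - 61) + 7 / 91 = 182461 / 2361515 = 0.08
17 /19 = 0.89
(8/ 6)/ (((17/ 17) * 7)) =4/ 21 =0.19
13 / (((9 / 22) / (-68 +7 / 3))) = -56342 / 27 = -2086.74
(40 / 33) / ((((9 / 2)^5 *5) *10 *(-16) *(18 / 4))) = -16 / 87687765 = -0.00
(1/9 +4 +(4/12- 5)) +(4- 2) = 13/9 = 1.44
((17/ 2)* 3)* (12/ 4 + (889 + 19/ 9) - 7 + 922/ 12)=294967/ 12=24580.58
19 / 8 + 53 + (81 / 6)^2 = 1901 / 8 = 237.62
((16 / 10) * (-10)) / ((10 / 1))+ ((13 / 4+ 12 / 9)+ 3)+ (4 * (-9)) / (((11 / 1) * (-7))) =29803 / 4620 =6.45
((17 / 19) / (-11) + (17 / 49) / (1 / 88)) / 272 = 18343 / 163856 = 0.11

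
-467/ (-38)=467/ 38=12.29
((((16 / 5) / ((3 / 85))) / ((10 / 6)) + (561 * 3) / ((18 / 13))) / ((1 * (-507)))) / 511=-4233 / 863590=-0.00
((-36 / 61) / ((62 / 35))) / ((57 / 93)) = -630 / 1159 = -0.54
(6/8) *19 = 57/4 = 14.25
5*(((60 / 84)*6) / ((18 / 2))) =50 / 21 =2.38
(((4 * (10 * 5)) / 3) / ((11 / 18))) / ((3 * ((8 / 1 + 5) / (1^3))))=400 / 143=2.80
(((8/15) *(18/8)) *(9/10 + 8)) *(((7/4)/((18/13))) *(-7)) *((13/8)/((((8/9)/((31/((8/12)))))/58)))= -5963139819/12800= -465870.30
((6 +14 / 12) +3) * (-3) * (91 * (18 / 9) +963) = -69845 / 2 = -34922.50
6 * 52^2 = 16224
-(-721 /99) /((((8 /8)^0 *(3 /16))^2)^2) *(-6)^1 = -94502912 /2673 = -35354.62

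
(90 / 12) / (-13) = -0.58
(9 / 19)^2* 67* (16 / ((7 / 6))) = 520992 / 2527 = 206.17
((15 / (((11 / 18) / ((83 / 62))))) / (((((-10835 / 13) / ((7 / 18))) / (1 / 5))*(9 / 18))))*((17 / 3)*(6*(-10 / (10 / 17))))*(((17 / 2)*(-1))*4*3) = -1335884004 / 3694735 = -361.56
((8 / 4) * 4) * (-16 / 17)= -128 / 17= -7.53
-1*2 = -2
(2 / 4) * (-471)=-471 / 2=-235.50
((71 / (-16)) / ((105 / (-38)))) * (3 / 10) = 1349 / 2800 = 0.48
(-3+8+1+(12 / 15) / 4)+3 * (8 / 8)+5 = 71 / 5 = 14.20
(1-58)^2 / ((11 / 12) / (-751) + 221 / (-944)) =-6910077168 / 500509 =-13806.10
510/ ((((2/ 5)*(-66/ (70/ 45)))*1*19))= -1.58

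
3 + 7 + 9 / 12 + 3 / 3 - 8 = 15 / 4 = 3.75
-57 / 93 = -19 / 31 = -0.61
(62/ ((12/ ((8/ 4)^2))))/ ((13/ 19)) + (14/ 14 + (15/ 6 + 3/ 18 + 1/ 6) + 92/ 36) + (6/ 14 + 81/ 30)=39.72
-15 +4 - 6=-17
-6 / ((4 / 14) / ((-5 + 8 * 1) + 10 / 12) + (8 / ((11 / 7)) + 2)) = -1771 / 2115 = -0.84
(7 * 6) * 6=252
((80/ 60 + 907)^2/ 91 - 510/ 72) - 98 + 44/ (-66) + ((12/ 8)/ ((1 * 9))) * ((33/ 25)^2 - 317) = 18239957719/ 2047500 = 8908.40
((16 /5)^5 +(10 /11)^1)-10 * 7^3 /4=-35821953 /68750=-521.05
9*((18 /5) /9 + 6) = 288 /5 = 57.60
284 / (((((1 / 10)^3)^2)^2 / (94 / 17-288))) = -1363768000000000000 / 17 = -80221647058823529.41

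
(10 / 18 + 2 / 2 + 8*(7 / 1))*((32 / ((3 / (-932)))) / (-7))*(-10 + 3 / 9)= -64002304 / 81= -790151.90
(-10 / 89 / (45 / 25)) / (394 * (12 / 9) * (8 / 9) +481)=-30 / 455591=-0.00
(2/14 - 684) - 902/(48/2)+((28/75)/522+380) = -187143133/548100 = -341.44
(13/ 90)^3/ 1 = 2197/ 729000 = 0.00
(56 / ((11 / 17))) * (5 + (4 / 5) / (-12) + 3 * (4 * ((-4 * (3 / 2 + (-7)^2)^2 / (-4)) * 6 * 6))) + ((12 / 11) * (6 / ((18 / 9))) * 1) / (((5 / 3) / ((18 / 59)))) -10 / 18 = 2784645543047 / 29205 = 95348246.64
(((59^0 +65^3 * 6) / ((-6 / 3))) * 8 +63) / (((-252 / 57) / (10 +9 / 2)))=518801213 / 24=21616717.21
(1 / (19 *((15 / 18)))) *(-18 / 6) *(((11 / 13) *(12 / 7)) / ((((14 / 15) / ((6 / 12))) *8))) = -0.02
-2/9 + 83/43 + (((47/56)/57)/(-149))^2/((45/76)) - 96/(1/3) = -1648826185689413/5759246661840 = -286.29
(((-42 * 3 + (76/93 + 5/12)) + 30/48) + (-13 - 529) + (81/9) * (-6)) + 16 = -174627/248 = -704.14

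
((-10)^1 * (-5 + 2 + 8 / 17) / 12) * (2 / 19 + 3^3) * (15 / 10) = 110725 / 1292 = 85.70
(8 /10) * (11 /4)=11 /5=2.20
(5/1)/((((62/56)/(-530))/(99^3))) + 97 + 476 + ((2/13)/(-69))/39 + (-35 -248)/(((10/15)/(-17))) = -5037268240678057/2168946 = -2322449816.95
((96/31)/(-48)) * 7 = -0.45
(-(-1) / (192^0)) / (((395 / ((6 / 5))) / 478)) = 1.45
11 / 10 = 1.10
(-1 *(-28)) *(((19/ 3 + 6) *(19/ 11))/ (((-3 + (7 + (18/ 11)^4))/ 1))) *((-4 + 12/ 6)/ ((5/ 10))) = -708092/ 3315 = -213.60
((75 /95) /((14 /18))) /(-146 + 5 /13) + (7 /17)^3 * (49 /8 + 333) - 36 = -40674035195 /3298509592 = -12.33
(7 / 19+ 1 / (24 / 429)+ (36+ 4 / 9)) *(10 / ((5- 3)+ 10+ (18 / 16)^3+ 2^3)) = 47880320 / 1875699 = 25.53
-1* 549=-549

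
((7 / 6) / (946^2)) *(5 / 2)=35 / 10738992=0.00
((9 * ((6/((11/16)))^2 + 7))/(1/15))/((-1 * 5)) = -271701/121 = -2245.46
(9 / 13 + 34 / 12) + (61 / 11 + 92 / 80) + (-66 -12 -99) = -166.78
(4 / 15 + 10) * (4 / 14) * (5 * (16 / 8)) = 88 / 3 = 29.33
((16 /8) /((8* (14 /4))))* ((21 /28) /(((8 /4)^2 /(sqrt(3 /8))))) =3* sqrt(6) /896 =0.01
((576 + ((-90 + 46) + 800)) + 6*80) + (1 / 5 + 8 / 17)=154077 / 85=1812.67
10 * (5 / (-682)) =-25 / 341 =-0.07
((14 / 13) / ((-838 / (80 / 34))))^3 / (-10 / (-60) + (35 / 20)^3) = -4214784000 / 842430872169664739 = -0.00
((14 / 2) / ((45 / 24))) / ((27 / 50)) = 560 / 81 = 6.91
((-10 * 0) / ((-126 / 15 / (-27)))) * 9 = 0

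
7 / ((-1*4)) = -7 / 4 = -1.75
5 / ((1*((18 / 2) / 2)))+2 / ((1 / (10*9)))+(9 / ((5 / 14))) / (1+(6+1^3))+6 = 34247 / 180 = 190.26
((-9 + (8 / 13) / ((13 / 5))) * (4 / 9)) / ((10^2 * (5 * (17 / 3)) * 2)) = -1481 / 2154750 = -0.00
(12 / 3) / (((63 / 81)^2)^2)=26244 / 2401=10.93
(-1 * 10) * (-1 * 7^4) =24010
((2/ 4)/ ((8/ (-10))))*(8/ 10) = -1/ 2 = -0.50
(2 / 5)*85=34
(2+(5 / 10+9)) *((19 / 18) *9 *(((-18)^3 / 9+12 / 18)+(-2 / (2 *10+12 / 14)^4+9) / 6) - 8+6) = -384836378508493 / 5452462272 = -70580.29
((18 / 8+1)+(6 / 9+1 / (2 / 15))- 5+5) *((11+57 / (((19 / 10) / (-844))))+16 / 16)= -288933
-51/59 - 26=-1585/59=-26.86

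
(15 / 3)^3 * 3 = 375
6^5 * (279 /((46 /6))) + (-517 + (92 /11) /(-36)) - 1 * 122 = 642887156 /2277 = 282339.55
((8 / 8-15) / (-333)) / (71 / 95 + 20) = 1330 / 656343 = 0.00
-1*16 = -16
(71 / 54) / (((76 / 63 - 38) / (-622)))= 22.23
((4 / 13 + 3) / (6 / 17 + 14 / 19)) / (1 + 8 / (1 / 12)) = 13889 / 443872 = 0.03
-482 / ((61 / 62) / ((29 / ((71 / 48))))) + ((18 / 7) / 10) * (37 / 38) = -55324600017 / 5760230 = -9604.58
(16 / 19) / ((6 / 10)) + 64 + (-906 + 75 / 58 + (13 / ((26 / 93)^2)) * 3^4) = 1085897395 / 85956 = 12633.18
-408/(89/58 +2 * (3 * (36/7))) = -165648/13151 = -12.60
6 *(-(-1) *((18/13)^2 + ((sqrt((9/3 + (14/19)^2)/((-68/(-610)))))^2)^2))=77298706121547/12730015922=6072.16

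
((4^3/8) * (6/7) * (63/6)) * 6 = 432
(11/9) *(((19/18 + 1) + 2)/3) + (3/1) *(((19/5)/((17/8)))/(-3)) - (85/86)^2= -170004041/152764380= -1.11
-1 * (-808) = 808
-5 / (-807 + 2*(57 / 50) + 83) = 125 / 18043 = 0.01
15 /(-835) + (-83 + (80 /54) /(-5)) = -375664 /4509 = -83.31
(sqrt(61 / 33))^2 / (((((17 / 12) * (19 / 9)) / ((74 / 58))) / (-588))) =-47776176 / 103037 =-463.68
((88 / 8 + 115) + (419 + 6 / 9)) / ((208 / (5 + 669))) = 551669 / 312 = 1768.17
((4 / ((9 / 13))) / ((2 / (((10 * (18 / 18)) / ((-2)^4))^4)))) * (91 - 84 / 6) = 625625 / 18432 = 33.94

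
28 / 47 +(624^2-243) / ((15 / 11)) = 67060727 / 235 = 285364.80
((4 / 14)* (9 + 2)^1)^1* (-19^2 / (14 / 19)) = -75449 / 49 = -1539.78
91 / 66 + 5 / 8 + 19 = 5545 / 264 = 21.00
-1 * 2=-2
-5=-5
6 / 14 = 3 / 7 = 0.43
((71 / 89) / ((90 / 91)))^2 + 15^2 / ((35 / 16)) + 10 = 50978690647 / 449120700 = 113.51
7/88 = 0.08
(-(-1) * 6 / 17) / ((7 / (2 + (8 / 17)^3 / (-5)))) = 0.10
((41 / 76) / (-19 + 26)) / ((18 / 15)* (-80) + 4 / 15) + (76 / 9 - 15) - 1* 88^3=-681478.56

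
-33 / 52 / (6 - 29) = 33 / 1196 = 0.03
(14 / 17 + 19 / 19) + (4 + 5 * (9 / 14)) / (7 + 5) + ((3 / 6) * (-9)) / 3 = 2641 / 2856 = 0.92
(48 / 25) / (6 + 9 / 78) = 416 / 1325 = 0.31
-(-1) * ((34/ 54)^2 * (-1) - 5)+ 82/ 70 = -107801/ 25515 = -4.23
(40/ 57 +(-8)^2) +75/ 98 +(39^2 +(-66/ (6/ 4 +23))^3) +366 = 25924264529/ 13411986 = 1932.92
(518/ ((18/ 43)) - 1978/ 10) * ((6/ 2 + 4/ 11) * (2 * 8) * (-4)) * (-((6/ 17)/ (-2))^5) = -175951872/ 4593655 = -38.30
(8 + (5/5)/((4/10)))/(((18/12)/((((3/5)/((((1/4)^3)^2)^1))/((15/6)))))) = 172032/25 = 6881.28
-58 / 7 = -8.29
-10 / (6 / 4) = -20 / 3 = -6.67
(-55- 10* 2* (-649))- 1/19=245574/19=12924.95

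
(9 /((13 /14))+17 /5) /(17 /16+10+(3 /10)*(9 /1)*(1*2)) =0.80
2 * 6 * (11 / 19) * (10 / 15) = 88 / 19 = 4.63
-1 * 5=-5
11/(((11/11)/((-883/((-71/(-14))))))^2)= 1681009484/5041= 333467.46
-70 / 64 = -35 / 32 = -1.09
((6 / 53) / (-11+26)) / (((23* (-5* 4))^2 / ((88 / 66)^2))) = 2 / 31541625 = 0.00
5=5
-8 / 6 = -4 / 3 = -1.33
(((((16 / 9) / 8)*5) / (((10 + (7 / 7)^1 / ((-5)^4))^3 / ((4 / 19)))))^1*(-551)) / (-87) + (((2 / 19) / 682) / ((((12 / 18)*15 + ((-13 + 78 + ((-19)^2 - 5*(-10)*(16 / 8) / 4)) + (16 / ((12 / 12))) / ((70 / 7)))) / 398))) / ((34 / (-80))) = 11479176059559800 / 9825364812820844133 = 0.00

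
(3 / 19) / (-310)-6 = -35343 / 5890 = -6.00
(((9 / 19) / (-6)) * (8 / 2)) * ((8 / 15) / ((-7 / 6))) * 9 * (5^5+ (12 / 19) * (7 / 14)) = 7329312 / 1805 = 4060.56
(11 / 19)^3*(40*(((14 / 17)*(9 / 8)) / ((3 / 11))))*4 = 12298440 / 116603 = 105.47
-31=-31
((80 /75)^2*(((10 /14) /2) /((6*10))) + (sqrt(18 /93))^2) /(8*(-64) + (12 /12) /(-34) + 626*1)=997628 /567590625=0.00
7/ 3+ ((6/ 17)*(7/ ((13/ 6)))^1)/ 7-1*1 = 992/ 663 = 1.50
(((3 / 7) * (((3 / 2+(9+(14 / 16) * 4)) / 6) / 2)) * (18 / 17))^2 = 81 / 289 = 0.28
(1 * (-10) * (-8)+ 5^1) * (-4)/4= -85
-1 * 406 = -406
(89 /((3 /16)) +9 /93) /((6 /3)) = 44153 /186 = 237.38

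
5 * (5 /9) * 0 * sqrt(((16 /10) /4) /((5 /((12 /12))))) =0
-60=-60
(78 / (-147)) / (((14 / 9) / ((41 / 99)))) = -533 / 3773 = -0.14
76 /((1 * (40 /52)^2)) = 3211 /25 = 128.44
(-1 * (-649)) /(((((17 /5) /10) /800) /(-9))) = -233640000 /17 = -13743529.41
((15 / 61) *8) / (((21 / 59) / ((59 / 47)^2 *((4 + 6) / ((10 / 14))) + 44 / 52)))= 1552504760 / 12262159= 126.61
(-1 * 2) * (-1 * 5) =10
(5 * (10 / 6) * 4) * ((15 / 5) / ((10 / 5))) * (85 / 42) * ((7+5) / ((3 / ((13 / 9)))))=110500 / 189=584.66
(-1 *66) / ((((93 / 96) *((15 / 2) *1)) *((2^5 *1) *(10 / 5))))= -22 / 155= -0.14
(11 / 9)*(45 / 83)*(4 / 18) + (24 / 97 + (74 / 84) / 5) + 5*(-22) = -555038779 / 5072130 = -109.43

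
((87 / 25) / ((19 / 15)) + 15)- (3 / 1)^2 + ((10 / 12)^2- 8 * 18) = -460189 / 3420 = -134.56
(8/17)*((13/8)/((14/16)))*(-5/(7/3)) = -1560/833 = -1.87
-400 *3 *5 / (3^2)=-2000 / 3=-666.67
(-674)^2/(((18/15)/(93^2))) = 3274194270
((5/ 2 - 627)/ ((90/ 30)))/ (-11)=18.92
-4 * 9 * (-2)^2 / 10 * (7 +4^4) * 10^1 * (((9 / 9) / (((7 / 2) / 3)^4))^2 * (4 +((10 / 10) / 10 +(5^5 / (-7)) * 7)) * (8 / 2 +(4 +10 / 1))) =17866957580070912 / 28824005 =619863810.74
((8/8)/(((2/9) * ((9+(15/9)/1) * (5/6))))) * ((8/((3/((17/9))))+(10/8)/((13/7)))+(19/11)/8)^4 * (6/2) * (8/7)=160366798907024077543/74917431000023040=2140.58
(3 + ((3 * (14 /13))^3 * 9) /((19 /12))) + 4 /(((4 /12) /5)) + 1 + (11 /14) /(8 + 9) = 2540646501 /9934834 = 255.73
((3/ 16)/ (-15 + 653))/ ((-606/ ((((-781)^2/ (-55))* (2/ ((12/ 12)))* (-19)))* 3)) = -95779/ 1405920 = -0.07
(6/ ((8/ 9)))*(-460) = -3105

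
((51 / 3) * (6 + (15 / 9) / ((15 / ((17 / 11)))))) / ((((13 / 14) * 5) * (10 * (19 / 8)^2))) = 357952 / 893475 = 0.40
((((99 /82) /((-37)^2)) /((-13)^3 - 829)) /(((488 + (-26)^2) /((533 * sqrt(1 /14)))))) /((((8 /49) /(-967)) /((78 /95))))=113252139 * sqrt(14) /2443136237440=0.00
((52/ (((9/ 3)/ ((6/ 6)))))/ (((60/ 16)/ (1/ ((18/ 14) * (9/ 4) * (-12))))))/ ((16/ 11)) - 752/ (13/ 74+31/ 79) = -593526961/ 448335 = -1323.85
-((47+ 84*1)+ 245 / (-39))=-4864 / 39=-124.72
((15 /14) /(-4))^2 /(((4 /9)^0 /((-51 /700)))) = -459 /87808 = -0.01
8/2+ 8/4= 6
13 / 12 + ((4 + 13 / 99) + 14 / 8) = 1379 / 198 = 6.96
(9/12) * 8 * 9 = 54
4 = 4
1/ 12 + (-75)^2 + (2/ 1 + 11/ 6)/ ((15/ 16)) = 1013251/ 180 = 5629.17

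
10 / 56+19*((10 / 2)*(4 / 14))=765 / 28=27.32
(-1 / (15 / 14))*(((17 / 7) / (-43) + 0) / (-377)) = -34 / 243165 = -0.00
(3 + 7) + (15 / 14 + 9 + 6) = 365 / 14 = 26.07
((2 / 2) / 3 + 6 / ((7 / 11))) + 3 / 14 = 419 / 42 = 9.98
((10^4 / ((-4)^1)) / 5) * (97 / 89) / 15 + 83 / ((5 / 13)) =239593 / 1335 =179.47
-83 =-83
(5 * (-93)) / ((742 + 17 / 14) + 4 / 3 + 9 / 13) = -0.62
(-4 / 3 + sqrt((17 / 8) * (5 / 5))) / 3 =-4 / 9 + sqrt(34) / 12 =0.04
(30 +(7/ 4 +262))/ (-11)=-1175/ 44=-26.70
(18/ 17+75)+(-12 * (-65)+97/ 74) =1078571/ 1258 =857.37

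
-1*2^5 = -32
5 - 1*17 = -12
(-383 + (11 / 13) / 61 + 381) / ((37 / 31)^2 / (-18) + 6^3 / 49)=-0.46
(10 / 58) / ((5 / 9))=9 / 29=0.31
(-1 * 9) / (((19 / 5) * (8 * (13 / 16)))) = -90 / 247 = -0.36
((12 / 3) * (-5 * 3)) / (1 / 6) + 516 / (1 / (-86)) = -44736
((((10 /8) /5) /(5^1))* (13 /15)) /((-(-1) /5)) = 13 /60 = 0.22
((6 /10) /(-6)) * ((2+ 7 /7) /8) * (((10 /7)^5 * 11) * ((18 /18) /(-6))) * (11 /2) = 2.25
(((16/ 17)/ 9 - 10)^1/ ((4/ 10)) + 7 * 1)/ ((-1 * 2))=1357/ 153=8.87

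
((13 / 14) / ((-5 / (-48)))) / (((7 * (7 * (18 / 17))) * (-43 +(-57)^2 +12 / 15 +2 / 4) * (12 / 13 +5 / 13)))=1352 / 33003117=0.00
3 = 3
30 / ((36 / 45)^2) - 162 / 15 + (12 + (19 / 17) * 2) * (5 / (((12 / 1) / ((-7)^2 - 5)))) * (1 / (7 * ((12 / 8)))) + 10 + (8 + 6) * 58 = 37824733 / 42840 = 882.93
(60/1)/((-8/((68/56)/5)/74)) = -1887/14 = -134.79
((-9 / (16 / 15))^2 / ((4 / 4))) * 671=47769.43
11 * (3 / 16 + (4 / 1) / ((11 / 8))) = 545 / 16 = 34.06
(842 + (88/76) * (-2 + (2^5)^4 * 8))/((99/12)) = 738261320/627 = 1177450.27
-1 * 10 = -10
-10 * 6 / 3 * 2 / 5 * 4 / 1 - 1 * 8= -40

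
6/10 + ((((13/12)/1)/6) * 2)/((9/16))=503/405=1.24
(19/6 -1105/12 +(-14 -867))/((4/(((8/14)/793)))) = -0.17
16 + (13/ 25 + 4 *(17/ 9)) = 5417/ 225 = 24.08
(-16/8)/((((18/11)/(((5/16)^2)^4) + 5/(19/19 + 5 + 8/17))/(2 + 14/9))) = -550000000/1391629169529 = -0.00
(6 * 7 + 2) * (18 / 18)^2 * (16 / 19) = 704 / 19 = 37.05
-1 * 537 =-537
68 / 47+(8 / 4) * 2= 256 / 47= 5.45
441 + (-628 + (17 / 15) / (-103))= -288932 / 1545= -187.01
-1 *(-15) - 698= -683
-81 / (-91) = 81 / 91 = 0.89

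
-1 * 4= -4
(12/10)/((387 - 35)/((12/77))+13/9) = 54/101705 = 0.00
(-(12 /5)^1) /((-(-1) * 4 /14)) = -42 /5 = -8.40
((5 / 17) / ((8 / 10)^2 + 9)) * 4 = 0.12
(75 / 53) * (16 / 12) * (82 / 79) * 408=3345600 / 4187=799.04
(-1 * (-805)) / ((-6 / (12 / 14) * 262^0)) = -115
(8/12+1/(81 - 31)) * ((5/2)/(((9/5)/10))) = 515/54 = 9.54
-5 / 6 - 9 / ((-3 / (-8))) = -149 / 6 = -24.83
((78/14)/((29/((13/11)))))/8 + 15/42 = 6887/17864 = 0.39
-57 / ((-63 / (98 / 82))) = 133 / 123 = 1.08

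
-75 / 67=-1.12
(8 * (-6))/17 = -48/17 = -2.82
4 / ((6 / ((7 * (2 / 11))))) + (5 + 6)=391 / 33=11.85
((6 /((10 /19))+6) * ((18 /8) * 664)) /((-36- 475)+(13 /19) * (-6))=-50.47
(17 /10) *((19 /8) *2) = 323 /40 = 8.08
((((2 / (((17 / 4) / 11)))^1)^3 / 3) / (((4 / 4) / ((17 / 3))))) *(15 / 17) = 3407360 / 14739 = 231.18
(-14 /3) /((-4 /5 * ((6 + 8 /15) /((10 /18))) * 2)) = 125 /504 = 0.25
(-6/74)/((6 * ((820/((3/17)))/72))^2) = -243/449373325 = -0.00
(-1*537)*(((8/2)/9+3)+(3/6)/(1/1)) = -12709/6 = -2118.17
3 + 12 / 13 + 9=168 / 13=12.92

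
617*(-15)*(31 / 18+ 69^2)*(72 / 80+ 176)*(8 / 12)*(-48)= 748567110536 / 3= 249522370178.67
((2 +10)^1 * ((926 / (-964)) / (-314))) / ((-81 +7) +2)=-463 / 908088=-0.00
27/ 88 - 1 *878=-77237/ 88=-877.69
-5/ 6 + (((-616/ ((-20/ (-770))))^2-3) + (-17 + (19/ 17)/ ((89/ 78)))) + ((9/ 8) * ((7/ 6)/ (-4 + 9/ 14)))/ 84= 3839643356607347/ 6826656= 562448636.14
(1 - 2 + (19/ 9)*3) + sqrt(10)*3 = 16/ 3 + 3*sqrt(10) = 14.82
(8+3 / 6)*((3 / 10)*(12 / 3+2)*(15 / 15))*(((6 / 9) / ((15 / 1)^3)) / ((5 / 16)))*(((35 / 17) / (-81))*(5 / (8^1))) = -14 / 91125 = -0.00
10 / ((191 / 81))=810 / 191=4.24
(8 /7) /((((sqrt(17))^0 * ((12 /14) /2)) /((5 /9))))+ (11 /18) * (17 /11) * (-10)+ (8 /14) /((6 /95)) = 205 /189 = 1.08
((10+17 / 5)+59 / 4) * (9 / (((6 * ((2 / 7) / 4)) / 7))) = 82761 / 20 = 4138.05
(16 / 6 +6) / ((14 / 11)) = 143 / 21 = 6.81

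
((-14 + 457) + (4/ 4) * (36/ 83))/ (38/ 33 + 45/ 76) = 92306940/ 362959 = 254.32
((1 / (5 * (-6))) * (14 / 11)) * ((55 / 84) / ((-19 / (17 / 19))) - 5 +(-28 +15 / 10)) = 956141 / 714780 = 1.34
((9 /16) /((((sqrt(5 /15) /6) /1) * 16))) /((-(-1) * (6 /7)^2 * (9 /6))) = 49 * sqrt(3) /256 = 0.33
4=4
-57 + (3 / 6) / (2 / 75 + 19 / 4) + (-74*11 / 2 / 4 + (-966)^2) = 5347940837 / 5732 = 932997.35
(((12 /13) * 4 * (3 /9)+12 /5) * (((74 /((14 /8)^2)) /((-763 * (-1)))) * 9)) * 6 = 15088896 /2430155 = 6.21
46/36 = 23/18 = 1.28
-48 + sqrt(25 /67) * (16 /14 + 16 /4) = -48 + 180 * sqrt(67) /469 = -44.86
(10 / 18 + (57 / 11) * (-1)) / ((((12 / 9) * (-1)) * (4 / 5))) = 1145 / 264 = 4.34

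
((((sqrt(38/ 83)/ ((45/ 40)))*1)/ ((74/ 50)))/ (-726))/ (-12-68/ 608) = 15200*sqrt(3154)/ 18470673837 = 0.00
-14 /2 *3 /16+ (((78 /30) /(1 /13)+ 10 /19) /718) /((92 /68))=-16029219 /12550640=-1.28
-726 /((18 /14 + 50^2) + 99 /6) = -10164 /35249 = -0.29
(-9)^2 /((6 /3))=81 /2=40.50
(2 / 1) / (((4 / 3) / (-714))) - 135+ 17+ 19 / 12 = -1187.42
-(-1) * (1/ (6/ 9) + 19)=41/ 2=20.50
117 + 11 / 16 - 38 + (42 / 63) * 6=1339 / 16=83.69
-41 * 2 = -82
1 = 1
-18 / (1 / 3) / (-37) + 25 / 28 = 2.35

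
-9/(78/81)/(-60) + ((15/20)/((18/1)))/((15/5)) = 397/2340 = 0.17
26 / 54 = 13 / 27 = 0.48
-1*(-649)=649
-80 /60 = -4 /3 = -1.33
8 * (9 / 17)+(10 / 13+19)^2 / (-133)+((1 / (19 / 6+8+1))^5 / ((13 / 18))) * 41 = 1027398455375407 / 792139313329637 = 1.30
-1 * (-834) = 834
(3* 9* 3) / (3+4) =81 / 7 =11.57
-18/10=-9/5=-1.80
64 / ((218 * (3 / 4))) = 128 / 327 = 0.39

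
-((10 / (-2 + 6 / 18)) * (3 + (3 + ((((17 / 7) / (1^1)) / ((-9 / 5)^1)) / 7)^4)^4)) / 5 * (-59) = -20321193461021507588975778001581203525929900642 / 3410877962501115613882237730171036941131735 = -5957.76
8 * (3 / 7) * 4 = 96 / 7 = 13.71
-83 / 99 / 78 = -83 / 7722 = -0.01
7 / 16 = 0.44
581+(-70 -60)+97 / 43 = 19490 / 43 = 453.26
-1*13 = -13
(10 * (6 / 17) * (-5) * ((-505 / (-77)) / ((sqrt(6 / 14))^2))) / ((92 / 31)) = -391375 / 4301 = -91.00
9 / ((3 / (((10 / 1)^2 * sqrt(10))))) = 300 * sqrt(10) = 948.68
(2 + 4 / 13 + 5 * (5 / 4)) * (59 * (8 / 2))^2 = 6196180 / 13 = 476629.23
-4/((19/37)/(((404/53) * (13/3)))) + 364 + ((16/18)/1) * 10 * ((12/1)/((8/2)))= 402908/3021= 133.37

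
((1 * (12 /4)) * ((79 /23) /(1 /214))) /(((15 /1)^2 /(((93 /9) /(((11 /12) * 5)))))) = 2096344 /94875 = 22.10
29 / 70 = 0.41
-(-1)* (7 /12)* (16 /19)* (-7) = -3.44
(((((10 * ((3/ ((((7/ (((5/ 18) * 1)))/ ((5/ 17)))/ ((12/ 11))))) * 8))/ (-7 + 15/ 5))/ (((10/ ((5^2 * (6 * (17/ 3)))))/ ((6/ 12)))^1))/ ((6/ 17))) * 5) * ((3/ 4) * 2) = -53125/ 77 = -689.94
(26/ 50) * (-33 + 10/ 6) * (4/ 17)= -4888/ 1275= -3.83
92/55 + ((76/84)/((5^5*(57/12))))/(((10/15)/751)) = 419022/240625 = 1.74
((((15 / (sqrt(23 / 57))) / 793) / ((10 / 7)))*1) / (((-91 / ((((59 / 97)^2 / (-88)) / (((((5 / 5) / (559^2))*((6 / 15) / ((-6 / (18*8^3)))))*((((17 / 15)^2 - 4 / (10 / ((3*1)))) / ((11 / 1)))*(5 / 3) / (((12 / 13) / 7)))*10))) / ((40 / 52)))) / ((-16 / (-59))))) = -8836371*sqrt(1311) / 1797847030784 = -0.00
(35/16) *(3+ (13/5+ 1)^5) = 13292601/10000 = 1329.26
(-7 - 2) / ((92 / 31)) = -279 / 92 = -3.03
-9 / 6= -3 / 2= -1.50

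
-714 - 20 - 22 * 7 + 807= -81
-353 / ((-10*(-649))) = -353 / 6490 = -0.05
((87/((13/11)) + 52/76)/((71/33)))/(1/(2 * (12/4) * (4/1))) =14534784/17537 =828.81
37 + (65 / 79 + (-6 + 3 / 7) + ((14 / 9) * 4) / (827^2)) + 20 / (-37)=3993814800251 / 125944841421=31.71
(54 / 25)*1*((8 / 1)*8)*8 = 27648 / 25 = 1105.92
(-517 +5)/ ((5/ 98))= -50176/ 5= -10035.20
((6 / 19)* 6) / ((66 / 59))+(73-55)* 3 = 11640 / 209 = 55.69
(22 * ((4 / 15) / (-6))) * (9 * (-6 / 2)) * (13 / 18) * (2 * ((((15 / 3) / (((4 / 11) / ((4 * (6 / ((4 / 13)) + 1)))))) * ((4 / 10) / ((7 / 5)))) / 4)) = 64493 / 21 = 3071.10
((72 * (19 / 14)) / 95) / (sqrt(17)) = 36 * sqrt(17) / 595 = 0.25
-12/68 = -3/17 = -0.18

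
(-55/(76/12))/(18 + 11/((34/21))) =-1870/5339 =-0.35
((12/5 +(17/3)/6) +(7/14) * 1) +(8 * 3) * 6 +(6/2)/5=1336/9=148.44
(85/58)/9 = 85/522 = 0.16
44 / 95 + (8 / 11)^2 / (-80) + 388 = 4465308 / 11495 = 388.46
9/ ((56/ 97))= 873/ 56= 15.59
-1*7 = -7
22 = 22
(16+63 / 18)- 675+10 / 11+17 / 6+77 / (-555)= -1326609 / 2035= -651.90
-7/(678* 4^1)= -7/2712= -0.00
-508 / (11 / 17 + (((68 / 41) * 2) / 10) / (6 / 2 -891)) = -393024360 / 500321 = -785.54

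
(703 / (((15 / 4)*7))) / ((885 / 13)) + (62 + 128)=190.39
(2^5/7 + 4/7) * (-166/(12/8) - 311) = -15180/7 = -2168.57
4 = 4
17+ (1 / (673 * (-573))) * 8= 6555685 / 385629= 17.00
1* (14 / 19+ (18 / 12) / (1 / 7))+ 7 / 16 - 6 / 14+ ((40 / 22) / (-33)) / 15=26052347 / 2317392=11.24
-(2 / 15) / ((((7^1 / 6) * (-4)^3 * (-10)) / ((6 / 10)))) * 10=-3 / 2800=-0.00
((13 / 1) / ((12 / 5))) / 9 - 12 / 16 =-0.15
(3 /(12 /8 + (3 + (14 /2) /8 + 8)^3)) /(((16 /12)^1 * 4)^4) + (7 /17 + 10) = 1143652467 /109842304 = 10.41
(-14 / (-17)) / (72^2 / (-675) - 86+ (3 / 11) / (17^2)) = -65450 / 7445143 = -0.01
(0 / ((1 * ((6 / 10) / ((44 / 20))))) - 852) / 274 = -426 / 137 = -3.11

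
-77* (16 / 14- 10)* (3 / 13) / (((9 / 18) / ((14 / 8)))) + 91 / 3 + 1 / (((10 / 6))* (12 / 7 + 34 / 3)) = 31054877 / 53430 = 581.23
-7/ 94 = -0.07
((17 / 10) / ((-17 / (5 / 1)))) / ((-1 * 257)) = 1 / 514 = 0.00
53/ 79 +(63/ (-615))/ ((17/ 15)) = 31964/ 55063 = 0.58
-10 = -10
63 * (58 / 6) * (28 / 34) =8526 / 17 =501.53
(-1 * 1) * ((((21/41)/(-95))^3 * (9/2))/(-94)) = -83349/11109134766500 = -0.00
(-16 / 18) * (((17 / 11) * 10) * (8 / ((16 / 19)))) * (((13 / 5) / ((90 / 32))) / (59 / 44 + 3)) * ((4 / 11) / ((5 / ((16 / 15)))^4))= -563580239872 / 26923166015625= -0.02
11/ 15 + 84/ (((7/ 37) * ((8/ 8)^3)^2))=6671/ 15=444.73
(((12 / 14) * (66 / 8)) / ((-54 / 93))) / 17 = -341 / 476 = -0.72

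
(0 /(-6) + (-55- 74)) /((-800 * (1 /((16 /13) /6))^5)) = 44032 /751868325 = 0.00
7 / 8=0.88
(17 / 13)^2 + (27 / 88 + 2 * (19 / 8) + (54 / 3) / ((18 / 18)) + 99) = 1840661 / 14872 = 123.77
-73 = -73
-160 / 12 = -40 / 3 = -13.33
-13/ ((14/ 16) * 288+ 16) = -13/ 268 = -0.05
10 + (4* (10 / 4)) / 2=15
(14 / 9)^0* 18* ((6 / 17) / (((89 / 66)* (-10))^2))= 117612 / 3366425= 0.03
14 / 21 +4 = 14 / 3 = 4.67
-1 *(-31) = 31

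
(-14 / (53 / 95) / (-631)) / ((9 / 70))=93100 / 300987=0.31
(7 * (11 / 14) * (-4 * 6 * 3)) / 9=-44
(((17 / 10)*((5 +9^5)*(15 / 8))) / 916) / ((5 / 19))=28611663 / 36640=780.89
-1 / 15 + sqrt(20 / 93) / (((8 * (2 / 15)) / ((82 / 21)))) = -1 / 15 + 205 * sqrt(465) / 2604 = 1.63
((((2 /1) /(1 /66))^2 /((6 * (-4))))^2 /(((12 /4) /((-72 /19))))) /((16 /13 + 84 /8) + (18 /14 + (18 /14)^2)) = -1465079616 /32281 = -45385.20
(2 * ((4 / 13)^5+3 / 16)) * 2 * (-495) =-559480185 / 1485172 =-376.71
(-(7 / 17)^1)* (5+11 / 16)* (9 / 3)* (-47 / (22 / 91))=8173347 / 5984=1365.87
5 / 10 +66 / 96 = 19 / 16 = 1.19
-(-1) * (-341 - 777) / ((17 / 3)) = -197.29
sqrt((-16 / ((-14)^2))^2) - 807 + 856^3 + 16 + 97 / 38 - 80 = 1167885776895 / 1862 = 627221147.63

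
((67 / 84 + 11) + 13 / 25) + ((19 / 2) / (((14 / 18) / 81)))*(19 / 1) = 5643031 / 300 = 18810.10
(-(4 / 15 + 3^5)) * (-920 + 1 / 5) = 5593917 / 25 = 223756.68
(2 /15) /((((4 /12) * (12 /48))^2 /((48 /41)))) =4608 /205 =22.48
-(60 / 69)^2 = -400 / 529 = -0.76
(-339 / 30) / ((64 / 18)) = -1017 / 320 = -3.18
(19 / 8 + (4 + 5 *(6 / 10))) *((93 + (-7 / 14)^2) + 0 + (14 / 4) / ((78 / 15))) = 91575 / 104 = 880.53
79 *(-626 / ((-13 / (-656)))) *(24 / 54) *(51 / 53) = -2206044032 / 2067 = -1067268.52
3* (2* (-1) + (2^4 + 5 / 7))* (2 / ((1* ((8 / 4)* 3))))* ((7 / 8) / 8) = 103 / 64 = 1.61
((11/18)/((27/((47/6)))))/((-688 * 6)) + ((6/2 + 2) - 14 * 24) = -3984329605/12037248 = -331.00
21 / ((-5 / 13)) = -273 / 5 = -54.60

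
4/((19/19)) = 4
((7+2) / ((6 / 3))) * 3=27 / 2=13.50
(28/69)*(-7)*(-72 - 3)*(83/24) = 101675/138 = 736.78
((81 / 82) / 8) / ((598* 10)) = 81 / 3922880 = 0.00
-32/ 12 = -8/ 3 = -2.67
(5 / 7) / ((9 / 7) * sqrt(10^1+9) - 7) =-245 / 862 - 45 * sqrt(19) / 862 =-0.51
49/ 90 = 0.54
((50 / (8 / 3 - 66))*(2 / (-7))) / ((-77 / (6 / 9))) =-20 / 10241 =-0.00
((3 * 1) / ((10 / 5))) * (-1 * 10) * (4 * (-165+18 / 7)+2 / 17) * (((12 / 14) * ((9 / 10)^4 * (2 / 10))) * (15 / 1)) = 6846908697 / 416500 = 16439.16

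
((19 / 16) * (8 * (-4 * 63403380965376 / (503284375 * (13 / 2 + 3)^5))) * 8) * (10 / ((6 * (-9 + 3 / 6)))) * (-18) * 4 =-1558201490605080576 / 223000978316875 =-6987.42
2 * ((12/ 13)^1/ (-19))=-24/ 247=-0.10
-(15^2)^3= -11390625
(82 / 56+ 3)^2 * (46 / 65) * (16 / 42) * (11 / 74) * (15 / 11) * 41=14734375 / 329966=44.65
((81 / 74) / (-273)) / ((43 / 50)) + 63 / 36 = 1010767 / 579124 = 1.75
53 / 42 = 1.26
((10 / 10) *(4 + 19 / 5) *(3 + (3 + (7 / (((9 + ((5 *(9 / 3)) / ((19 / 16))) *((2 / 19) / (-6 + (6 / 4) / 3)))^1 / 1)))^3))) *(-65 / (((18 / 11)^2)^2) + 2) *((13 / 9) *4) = -34331428745982881974279 / 16560466248934978740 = -2073.10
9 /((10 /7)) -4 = 23 /10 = 2.30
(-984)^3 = -952763904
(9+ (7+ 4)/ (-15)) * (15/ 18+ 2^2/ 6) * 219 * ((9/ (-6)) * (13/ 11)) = -264771/ 55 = -4814.02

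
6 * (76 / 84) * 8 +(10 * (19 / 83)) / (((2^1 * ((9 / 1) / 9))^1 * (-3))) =75031 / 1743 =43.05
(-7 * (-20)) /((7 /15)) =300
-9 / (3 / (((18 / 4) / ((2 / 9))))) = -243 / 4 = -60.75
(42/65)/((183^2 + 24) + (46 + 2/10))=7/363558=0.00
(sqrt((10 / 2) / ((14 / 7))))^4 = 25 / 4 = 6.25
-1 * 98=-98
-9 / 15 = -3 / 5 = -0.60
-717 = -717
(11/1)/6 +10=71/6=11.83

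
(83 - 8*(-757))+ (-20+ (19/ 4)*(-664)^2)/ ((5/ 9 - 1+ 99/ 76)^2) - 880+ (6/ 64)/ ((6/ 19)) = 62823236395579/ 22052416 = 2848814.22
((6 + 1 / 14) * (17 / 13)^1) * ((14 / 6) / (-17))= -85 / 78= -1.09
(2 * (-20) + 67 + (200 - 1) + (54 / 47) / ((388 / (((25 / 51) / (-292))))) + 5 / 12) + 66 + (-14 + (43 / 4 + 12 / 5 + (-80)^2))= 4543080460997 / 678926280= 6691.57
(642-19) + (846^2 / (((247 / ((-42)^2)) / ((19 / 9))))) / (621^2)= 40291195 / 61893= 650.98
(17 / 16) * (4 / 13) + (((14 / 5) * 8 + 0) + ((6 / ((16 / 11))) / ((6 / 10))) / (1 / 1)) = 15393 / 520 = 29.60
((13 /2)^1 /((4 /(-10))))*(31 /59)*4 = -2015 /59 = -34.15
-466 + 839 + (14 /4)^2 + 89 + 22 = 1985 /4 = 496.25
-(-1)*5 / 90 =1 / 18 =0.06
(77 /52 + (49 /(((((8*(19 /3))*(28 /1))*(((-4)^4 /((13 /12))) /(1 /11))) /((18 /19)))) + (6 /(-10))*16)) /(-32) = 34335817741 /135326597120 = 0.25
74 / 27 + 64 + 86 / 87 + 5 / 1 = 56947 / 783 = 72.73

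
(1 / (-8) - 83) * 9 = -748.12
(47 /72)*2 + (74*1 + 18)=3359 /36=93.31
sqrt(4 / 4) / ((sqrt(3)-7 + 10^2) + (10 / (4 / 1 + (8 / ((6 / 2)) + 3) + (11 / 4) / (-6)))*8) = 1655511 / 168296402-48841*sqrt(3) / 504889206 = 0.01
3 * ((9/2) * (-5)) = -135/2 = -67.50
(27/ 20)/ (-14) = -27/ 280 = -0.10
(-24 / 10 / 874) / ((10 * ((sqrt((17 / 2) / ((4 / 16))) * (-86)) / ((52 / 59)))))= 39 * sqrt(34) / 471184325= 0.00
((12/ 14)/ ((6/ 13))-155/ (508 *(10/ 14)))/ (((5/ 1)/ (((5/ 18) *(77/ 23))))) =6215/ 23368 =0.27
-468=-468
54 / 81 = 2 / 3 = 0.67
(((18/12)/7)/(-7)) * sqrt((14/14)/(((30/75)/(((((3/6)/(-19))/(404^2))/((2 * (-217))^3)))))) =-3 * sqrt(41230)/283380848576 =-0.00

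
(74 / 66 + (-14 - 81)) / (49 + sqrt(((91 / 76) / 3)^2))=-235448 / 123893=-1.90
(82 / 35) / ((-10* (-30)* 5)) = 41 / 26250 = 0.00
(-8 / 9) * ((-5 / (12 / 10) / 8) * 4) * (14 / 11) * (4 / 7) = 400 / 297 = 1.35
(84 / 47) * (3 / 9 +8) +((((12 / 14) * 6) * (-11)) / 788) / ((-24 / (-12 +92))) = 980810 / 64813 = 15.13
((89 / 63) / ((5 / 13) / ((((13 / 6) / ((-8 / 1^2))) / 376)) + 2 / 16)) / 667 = -120328 / 30328698771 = -0.00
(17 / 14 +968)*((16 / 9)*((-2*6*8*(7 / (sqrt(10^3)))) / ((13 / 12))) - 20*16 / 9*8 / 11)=-3473664*sqrt(10) / 325 - 5789440 / 231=-58861.56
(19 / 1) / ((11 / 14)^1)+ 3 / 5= 1363 / 55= 24.78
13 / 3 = 4.33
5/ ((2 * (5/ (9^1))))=9/ 2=4.50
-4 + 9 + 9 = 14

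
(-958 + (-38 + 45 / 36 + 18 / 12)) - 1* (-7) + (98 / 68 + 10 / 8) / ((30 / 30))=-33441 / 34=-983.56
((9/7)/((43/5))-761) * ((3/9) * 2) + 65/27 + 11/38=-155814077/308826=-504.54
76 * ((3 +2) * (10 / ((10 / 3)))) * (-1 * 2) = -2280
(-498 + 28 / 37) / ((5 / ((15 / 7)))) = -213.10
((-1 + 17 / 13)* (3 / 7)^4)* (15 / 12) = 405 / 31213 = 0.01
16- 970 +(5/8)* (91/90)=-137285/144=-953.37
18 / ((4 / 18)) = 81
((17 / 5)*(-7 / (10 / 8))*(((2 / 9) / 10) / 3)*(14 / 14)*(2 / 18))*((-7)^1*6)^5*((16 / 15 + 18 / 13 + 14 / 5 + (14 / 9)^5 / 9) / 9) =55388328420339712 / 38861623125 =1425270.59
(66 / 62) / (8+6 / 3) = 33 / 310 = 0.11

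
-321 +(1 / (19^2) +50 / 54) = -320.07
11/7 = 1.57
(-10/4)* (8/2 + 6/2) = -35/2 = -17.50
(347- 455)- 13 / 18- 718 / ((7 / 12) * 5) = -223583 / 630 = -354.89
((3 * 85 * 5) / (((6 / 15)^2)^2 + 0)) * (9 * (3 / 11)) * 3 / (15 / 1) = 24449.57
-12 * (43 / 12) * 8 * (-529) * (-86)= -15649936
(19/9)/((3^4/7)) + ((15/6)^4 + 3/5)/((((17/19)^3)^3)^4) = 25082087099745621651019674656532199355090321909294717/11533966479925277595877291512054237623710476883920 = 2174.63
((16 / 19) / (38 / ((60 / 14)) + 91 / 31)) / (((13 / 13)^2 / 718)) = 333870 / 6517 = 51.23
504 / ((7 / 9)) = 648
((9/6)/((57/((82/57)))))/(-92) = -41/99636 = -0.00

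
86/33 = 2.61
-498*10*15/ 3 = -24900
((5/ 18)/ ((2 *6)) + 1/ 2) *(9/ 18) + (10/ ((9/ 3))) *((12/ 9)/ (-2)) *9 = -8527/ 432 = -19.74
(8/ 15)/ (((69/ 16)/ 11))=1408/ 1035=1.36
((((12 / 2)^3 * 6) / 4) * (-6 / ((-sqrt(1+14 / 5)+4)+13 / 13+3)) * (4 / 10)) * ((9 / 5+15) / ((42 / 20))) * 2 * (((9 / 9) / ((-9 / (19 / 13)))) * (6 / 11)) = 787968 * sqrt(95) / 215215+6303744 / 43043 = 182.14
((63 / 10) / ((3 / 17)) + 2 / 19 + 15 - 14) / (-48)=-2331 / 3040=-0.77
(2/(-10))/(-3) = 1/15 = 0.07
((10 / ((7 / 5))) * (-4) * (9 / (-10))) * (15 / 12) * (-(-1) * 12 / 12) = 225 / 7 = 32.14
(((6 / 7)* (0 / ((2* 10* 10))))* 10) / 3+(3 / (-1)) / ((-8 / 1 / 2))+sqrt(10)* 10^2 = 3 / 4+100* sqrt(10) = 316.98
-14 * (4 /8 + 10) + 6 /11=-1611 /11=-146.45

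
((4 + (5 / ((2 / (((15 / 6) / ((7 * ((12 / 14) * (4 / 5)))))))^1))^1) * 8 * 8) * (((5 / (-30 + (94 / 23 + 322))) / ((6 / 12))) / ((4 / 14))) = 81949 / 2043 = 40.11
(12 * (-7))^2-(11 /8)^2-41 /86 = 19411597 /2752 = 7053.63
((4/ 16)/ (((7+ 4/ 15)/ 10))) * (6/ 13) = 225/ 1417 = 0.16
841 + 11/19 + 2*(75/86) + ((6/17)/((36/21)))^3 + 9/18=27096595395/32111368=843.83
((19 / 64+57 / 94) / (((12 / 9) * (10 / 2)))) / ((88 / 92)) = 17043 / 120320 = 0.14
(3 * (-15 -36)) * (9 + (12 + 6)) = -4131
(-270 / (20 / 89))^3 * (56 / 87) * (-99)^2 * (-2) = 634656134977326 / 29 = 21884694309562.97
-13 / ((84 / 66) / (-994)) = 10153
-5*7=-35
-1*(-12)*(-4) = -48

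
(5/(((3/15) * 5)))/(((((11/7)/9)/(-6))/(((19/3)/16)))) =-5985/88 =-68.01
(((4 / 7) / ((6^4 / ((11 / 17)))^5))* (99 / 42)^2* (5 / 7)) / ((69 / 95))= 9256406225 / 95558287007727059035226112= 0.00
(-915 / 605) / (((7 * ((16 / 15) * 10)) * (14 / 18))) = -4941 / 189728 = -0.03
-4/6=-2/3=-0.67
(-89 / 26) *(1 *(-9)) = 801 / 26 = 30.81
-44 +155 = 111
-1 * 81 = -81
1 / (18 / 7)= 7 / 18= 0.39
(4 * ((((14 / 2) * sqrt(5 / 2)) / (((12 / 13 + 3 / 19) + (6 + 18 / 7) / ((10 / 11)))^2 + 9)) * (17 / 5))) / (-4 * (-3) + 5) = 20926087 * sqrt(10) / 892725525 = 0.07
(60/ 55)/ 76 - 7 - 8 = -3132/ 209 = -14.99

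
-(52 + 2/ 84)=-2185/ 42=-52.02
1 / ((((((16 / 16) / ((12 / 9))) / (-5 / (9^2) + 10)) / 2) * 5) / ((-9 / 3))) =-1288 / 81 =-15.90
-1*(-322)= 322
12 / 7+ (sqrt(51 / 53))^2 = 993 / 371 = 2.68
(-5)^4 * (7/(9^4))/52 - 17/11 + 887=3323063405/3752892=885.47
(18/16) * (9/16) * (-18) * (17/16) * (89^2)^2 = -777564592713/1024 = -759340422.57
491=491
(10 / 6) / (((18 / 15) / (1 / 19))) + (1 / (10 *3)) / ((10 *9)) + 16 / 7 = 847183 / 359100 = 2.36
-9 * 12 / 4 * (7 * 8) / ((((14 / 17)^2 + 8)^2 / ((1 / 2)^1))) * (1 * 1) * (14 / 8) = -12277587 / 698896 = -17.57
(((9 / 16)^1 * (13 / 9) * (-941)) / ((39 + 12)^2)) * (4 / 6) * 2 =-12233 / 31212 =-0.39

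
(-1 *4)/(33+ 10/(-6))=-6/47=-0.13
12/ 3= 4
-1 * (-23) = 23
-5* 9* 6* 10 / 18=-150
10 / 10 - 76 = -75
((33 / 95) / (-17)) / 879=-0.00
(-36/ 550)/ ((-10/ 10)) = 18/ 275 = 0.07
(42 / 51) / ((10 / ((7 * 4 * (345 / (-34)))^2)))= 32660460 / 4913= 6647.76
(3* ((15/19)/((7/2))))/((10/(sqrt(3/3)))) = 9/133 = 0.07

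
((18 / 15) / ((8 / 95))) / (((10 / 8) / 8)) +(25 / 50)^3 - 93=-67 / 40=-1.68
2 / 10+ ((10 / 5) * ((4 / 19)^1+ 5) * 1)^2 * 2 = 392401 / 1805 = 217.40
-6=-6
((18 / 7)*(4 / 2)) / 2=18 / 7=2.57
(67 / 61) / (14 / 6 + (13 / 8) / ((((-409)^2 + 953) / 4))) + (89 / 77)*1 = 5998173457 / 3687638185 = 1.63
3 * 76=228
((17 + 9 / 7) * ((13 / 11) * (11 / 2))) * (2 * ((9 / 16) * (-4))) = -3744 / 7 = -534.86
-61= -61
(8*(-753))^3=-218602381824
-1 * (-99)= 99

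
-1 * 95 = -95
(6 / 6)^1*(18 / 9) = 2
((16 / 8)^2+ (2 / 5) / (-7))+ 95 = 3463 / 35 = 98.94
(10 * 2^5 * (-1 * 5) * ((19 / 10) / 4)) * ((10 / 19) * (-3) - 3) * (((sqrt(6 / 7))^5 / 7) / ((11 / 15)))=1879200 * sqrt(42) / 26411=461.12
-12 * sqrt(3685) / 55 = -13.24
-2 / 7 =-0.29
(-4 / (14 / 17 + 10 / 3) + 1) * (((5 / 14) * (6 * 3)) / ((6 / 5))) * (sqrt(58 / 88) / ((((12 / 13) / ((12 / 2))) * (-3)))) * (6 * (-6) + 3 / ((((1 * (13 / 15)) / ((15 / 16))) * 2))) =51075 * sqrt(319) / 74624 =12.22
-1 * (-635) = 635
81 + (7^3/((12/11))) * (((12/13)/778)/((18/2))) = 7376879/91026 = 81.04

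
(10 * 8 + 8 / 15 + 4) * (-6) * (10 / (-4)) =1268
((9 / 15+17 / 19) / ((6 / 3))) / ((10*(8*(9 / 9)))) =0.01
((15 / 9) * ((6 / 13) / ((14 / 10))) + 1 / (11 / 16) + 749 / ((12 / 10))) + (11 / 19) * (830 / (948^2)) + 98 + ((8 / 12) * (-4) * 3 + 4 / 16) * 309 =-14277143476961 / 8546225688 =-1670.58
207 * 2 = 414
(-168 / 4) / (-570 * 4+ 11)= 42 / 2269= 0.02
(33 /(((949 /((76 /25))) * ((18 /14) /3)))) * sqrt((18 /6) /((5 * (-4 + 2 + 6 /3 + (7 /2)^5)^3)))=107008 * sqrt(210) /97692788375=0.00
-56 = -56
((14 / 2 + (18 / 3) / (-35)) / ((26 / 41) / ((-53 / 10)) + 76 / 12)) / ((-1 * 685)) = -1558041 / 971155325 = -0.00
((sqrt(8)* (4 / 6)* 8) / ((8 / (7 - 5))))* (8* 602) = 38528* sqrt(2) / 3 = 18162.27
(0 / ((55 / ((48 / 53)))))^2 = 0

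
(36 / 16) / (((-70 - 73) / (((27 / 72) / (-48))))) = 9 / 73216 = 0.00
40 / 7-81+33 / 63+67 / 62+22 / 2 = -81611 / 1302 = -62.68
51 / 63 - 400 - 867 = -1266.19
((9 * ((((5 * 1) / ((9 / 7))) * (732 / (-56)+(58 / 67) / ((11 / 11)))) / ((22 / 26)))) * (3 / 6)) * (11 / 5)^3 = -18009277 / 6700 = -2687.95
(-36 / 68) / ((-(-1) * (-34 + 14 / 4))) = 18 / 1037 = 0.02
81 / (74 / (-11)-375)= -891 / 4199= -0.21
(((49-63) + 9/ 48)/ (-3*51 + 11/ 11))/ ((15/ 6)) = 221/ 6080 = 0.04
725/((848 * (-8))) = -725/6784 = -0.11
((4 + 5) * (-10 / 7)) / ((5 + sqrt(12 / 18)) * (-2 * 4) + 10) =2025 / 4501 - 180 * sqrt(6) / 4501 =0.35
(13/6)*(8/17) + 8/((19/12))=6.07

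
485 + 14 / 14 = 486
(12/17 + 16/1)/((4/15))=1065/17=62.65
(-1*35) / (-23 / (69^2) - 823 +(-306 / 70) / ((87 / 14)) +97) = 1050525 / 21812149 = 0.05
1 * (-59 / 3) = -59 / 3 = -19.67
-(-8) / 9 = 8 / 9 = 0.89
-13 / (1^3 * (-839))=13 / 839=0.02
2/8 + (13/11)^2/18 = 1427/4356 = 0.33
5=5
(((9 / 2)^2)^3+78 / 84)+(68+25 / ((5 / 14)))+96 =8538.69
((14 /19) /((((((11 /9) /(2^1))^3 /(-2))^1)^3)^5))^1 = -140877196447028021566745556755539107957981731929399622564315136 /1384919190016957990715154468967474948209362649569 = -101722322473777.70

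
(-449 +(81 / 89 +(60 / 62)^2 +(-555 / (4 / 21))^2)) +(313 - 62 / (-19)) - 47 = 220740718124779 / 26000816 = 8489761.17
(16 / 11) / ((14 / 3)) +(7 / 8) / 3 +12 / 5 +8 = 101671 / 9240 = 11.00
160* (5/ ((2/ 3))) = 1200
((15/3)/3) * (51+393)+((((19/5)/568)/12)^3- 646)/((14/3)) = 601.57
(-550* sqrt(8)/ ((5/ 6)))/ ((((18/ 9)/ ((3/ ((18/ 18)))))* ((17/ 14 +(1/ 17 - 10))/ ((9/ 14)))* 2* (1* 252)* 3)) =2805* sqrt(2)/ 29078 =0.14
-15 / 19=-0.79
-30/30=-1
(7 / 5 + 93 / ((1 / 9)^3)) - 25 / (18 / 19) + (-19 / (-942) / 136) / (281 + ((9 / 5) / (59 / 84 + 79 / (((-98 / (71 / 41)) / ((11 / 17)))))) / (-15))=67772.01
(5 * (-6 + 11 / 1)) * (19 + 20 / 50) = 485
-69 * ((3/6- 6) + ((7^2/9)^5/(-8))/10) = 7094506607/1574640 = 4505.48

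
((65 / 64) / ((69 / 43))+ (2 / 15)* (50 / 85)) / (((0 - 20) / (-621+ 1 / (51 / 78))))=22.03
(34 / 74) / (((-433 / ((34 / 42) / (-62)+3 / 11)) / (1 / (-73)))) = 63223 / 16750051626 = 0.00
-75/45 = -5/3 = -1.67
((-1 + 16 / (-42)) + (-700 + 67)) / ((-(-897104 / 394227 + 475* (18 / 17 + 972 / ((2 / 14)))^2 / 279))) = 252966135861 / 31438760358275354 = 0.00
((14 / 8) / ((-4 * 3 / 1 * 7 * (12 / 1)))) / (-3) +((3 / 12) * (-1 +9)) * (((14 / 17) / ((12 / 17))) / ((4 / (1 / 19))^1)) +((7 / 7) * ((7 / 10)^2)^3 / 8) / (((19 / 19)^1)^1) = 188728937 / 4104000000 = 0.05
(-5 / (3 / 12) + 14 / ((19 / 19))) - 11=-17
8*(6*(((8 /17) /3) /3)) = 128 /51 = 2.51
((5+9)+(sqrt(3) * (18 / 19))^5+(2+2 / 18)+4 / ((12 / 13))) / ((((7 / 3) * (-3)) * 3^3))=-184 / 1701 - 629856 * sqrt(3) / 17332693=-0.17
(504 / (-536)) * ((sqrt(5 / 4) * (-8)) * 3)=756 * sqrt(5) / 67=25.23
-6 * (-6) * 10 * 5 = 1800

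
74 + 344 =418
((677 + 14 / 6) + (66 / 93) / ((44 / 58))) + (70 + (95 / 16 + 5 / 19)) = 21386905 / 28272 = 756.47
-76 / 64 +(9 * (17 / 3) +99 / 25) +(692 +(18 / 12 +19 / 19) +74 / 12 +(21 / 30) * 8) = 912047 / 1200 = 760.04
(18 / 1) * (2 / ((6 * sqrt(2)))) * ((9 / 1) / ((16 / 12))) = 28.64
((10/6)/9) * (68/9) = 340/243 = 1.40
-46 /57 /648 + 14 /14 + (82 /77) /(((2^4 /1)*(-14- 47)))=173083033 /173488392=1.00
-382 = -382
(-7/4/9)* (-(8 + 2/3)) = 91/54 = 1.69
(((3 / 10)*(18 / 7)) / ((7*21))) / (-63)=-1 / 12005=-0.00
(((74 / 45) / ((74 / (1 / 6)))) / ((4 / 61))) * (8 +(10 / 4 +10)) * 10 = 11.58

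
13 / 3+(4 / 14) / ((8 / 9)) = 391 / 84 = 4.65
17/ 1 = 17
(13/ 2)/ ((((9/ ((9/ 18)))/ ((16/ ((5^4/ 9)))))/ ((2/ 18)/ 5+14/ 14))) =2392/ 28125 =0.09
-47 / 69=-0.68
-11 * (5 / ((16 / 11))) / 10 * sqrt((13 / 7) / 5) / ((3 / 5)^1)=-121 * sqrt(455) / 672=-3.84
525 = 525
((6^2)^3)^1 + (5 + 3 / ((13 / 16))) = 606641 / 13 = 46664.69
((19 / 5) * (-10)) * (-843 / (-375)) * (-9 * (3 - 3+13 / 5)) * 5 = 1249326 / 125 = 9994.61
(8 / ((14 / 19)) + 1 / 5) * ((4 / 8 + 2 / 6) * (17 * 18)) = 19737 / 7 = 2819.57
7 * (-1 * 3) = -21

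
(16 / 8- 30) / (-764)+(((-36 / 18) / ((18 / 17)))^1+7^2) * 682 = 55231151 / 1719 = 32129.81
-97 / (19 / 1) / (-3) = 97 / 57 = 1.70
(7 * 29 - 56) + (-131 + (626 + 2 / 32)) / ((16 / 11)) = 124763 / 256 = 487.36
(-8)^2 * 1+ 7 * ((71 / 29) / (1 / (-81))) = -1324.17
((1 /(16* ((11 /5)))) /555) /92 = 1 /1797312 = 0.00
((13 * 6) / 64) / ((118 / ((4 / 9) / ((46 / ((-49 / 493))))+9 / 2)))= 11937419 / 256896384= 0.05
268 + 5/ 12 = 3221/ 12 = 268.42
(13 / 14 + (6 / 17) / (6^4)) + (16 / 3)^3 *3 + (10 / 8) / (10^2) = 117223723 / 257040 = 456.05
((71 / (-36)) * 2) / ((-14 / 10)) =355 / 126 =2.82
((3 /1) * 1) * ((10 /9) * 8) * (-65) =-5200 /3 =-1733.33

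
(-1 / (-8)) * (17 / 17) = 1 / 8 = 0.12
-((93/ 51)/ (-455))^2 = -961/ 59830225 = -0.00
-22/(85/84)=-1848/85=-21.74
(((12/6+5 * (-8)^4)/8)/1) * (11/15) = 112651/60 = 1877.52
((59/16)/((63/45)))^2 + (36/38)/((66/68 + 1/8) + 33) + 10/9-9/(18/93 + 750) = 1363623634687/169090096896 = 8.06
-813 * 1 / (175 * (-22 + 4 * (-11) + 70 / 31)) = 25203 / 345800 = 0.07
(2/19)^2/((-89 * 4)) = -1/32129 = -0.00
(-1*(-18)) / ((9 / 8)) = 16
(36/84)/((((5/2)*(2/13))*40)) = 39/1400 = 0.03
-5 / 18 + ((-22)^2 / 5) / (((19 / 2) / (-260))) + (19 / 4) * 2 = -451447 / 171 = -2640.04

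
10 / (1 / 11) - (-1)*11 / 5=561 / 5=112.20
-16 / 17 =-0.94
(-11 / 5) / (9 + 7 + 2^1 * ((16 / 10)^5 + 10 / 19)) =-11875 / 205244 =-0.06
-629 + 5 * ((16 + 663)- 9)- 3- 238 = 2480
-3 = -3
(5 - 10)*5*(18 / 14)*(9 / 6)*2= -96.43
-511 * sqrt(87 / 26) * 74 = -18907 * sqrt(2262) / 13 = -69171.24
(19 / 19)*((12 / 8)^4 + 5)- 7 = 49 / 16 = 3.06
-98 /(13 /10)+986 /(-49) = -60838 /637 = -95.51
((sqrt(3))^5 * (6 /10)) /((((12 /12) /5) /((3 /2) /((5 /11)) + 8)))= 3051 * sqrt(3) /10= 528.45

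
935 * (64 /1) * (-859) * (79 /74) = -2030401120 /37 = -54875705.95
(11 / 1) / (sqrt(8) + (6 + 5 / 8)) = 1.16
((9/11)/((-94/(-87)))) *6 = 2349/517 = 4.54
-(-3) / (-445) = -3 / 445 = -0.01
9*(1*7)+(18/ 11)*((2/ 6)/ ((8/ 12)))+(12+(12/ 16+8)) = 3721/ 44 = 84.57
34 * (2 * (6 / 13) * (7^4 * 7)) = 527481.23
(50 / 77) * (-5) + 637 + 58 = 53265 / 77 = 691.75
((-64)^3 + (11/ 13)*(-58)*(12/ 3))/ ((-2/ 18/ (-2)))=-61387632/ 13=-4722125.54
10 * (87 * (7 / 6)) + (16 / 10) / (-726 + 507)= 1111417 / 1095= 1014.99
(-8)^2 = 64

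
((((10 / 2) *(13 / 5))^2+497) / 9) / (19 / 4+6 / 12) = 296 / 21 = 14.10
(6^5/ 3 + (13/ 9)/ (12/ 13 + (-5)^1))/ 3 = 863.88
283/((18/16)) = 2264/9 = 251.56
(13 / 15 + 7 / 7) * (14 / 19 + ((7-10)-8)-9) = -3416 / 95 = -35.96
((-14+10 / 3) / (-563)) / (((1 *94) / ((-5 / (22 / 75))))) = -1000 / 291071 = -0.00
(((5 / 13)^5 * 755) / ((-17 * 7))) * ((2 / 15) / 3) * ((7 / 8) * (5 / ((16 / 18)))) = -2359375 / 201983392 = -0.01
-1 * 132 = -132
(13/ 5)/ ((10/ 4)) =26/ 25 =1.04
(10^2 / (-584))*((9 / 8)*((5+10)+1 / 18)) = -6775 / 2336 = -2.90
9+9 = 18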